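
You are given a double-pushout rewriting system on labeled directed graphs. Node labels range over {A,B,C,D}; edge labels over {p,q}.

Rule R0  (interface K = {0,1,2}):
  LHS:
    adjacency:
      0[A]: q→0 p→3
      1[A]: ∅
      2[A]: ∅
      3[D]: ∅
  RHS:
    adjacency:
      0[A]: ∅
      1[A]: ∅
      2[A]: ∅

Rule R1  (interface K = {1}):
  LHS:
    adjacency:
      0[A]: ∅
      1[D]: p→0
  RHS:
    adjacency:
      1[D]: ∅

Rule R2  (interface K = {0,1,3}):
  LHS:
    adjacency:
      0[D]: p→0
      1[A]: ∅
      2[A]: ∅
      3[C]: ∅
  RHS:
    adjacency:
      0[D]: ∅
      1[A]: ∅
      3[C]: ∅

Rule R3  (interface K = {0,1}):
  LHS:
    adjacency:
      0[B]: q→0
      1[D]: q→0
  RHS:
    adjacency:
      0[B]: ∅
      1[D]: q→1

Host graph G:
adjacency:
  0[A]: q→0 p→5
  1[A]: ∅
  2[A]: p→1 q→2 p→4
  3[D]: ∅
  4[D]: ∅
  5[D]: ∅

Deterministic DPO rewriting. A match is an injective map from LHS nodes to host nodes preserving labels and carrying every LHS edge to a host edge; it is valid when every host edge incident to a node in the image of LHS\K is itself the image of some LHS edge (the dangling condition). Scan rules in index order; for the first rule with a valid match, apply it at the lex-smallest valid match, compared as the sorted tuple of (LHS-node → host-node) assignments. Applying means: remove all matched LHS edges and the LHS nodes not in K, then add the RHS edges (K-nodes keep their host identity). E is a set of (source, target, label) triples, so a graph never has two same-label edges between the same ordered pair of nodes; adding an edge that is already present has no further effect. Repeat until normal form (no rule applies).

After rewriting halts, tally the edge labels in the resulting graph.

initial: |V|=6 |E|=5  E = 0-q->0 0-p->5 2-p->1 2-q->2 2-p->4
step 1: apply R0 at {0↦0, 1↦1, 2↦2, 3↦5}  → |V|=5 |E|=3  E = 2-p->1 2-q->2 2-p->4
step 2: apply R0 at {0↦2, 1↦0, 2↦1, 3↦4}  → |V|=4 |E|=1  E = 2-p->1
normal form: no rule applies after step 2
NF edges: [(2, 1, 'p')]

Answer: p:1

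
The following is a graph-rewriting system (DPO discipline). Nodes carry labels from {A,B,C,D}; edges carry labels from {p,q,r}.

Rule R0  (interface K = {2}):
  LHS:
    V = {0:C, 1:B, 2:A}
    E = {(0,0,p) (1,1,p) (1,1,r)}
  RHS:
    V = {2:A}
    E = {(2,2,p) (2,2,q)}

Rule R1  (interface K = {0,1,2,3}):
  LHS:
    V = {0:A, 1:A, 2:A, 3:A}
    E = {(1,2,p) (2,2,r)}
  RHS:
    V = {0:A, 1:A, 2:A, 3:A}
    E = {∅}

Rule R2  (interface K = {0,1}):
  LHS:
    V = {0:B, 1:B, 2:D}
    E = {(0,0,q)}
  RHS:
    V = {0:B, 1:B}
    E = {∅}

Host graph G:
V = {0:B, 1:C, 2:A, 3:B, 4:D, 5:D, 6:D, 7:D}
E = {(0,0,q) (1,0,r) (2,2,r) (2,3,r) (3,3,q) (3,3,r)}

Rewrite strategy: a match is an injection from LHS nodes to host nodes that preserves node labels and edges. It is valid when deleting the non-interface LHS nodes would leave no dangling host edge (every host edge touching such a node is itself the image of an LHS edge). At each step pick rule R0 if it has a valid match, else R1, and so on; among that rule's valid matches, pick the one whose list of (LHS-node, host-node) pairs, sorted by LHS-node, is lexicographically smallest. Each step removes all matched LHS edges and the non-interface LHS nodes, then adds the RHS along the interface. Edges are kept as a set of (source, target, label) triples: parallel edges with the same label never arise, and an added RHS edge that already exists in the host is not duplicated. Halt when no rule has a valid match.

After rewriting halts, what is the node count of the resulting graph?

start.  V:8 E:6  edges: 0-q->0 1-r->0 2-r->2 2-r->3 3-q->3 3-r->3
1. fire R2 via {0↦0, 1↦3, 2↦4}  →  V:7 E:5  edges: 1-r->0 2-r->2 2-r->3 3-q->3 3-r->3
2. fire R2 via {0↦3, 1↦0, 2↦5}  →  V:6 E:4  edges: 1-r->0 2-r->2 2-r->3 3-r->3
final graph: no rule applies after step 2
NF nodes: {0:B, 1:C, 2:A, 3:B, 6:D, 7:D}

Answer: 6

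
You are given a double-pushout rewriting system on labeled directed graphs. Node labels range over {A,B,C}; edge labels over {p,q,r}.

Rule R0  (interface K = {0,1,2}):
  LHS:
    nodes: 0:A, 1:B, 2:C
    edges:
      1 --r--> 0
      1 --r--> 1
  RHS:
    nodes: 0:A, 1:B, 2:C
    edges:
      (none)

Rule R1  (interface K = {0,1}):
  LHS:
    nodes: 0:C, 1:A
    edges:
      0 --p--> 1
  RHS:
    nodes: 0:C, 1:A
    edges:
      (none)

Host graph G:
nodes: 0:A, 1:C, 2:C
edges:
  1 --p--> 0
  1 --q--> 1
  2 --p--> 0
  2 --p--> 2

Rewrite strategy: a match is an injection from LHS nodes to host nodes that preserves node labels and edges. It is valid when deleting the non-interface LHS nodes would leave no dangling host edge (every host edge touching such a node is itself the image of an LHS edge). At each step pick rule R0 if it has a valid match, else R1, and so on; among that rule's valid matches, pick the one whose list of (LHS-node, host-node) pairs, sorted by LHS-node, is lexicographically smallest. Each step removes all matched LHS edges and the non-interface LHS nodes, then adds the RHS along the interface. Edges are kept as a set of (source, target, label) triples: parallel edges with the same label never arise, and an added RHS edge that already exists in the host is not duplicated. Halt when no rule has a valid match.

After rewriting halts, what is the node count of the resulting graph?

Answer: 3

Rewrite trace:
[0] host  ⇒  3 nodes, 4 edges  {1-p->0 1-q->1 2-p->0 2-p->2}
[1] R1 @ {0↦1, 1↦0}  ⇒  3 nodes, 3 edges  {1-q->1 2-p->0 2-p->2}
[2] R1 @ {0↦2, 1↦0}  ⇒  3 nodes, 2 edges  {1-q->1 2-p->2}
final graph: no rule applies after step 2
NF nodes: {0:A, 1:C, 2:C}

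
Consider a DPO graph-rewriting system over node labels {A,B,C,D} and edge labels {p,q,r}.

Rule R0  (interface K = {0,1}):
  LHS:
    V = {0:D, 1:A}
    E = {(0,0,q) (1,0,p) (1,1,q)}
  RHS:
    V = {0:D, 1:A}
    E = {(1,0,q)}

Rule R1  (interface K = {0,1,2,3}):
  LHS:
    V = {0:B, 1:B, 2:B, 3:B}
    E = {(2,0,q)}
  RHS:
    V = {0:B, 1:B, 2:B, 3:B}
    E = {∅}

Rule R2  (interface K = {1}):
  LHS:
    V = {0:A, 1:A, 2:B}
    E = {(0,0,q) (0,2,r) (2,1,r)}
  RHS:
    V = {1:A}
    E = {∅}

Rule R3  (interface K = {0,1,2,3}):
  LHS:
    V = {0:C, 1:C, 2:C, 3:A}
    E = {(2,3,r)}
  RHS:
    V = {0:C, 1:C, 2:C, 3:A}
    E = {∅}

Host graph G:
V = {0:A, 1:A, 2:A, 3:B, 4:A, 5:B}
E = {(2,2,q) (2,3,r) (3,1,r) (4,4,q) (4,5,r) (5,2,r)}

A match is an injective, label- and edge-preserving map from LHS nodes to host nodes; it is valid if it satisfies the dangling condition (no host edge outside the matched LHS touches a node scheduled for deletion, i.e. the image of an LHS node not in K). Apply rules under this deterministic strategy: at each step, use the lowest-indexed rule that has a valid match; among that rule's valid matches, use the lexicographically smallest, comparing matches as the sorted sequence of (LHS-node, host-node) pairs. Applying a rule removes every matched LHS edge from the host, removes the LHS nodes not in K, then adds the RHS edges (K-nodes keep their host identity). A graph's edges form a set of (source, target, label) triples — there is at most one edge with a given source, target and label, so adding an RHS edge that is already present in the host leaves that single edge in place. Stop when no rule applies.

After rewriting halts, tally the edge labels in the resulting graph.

initial: |V|=6 |E|=6  E = 2-q->2 2-r->3 3-r->1 4-q->4 4-r->5 5-r->2
step 1: apply R2 at {0↦4, 1↦2, 2↦5}  → |V|=4 |E|=3  E = 2-q->2 2-r->3 3-r->1
step 2: apply R2 at {0↦2, 1↦1, 2↦3}  → |V|=2 |E|=0  E = ∅
normal form: no rule applies after step 2
NF edges: []

Answer: (no edges)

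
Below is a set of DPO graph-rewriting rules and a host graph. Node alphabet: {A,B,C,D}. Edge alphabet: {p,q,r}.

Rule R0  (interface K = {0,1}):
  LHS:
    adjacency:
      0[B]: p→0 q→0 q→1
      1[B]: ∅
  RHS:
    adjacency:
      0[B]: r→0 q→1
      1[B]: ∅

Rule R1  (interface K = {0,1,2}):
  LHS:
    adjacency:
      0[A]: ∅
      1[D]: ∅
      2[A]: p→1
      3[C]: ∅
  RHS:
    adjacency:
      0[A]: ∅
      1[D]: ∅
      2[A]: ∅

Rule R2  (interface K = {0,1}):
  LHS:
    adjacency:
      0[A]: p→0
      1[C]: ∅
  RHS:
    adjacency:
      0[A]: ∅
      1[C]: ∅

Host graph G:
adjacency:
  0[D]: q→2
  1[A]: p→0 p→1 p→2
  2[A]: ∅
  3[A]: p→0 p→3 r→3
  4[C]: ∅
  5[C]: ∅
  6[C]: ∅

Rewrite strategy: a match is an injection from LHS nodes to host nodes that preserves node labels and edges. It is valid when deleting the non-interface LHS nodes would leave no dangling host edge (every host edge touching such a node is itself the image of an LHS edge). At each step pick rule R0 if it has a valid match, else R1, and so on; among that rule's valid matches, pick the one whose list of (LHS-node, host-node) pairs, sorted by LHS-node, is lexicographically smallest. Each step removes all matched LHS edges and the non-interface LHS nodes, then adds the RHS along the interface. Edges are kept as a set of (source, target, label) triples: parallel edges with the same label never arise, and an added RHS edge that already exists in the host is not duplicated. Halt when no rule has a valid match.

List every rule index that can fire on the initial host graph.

Answer: [R1,R2]

Rewrite trace:
R0: no valid match — LHS pattern not found
R1: 12 valid matches — {0↦1, 1↦0, 2↦3, 3↦4}, {0↦1, 1↦0, 2↦3, 3↦5}, {0↦1, 1↦0, 2↦3, 3↦6} (+9 more)
R2: 6 valid matches — {0↦1, 1↦4}, {0↦1, 1↦5}, {0↦1, 1↦6} (+3 more)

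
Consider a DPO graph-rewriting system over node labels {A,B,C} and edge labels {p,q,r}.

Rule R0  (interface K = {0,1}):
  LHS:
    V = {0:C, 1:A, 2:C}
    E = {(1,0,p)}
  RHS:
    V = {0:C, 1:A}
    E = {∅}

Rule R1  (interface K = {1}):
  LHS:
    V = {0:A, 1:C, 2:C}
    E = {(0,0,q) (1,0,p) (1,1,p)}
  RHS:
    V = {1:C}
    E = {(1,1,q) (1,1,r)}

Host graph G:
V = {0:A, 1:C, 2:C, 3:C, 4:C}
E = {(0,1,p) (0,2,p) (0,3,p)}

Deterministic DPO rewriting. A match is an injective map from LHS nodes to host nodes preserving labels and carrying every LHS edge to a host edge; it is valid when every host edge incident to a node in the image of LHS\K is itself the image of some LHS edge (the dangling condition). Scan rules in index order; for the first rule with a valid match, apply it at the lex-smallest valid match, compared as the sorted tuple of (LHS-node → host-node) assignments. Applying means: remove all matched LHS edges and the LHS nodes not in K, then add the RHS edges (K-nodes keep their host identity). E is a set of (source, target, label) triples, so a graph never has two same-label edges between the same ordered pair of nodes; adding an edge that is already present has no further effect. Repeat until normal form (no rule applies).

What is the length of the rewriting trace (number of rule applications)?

initial: |V|=5 |E|=3  E = 0-p->1 0-p->2 0-p->3
step 1: apply R0 at {0↦1, 1↦0, 2↦4}  → |V|=4 |E|=2  E = 0-p->2 0-p->3
step 2: apply R0 at {0↦2, 1↦0, 2↦1}  → |V|=3 |E|=1  E = 0-p->3
step 3: apply R0 at {0↦3, 1↦0, 2↦2}  → |V|=2 |E|=0  E = ∅
final graph: no rule applies after step 3

Answer: 3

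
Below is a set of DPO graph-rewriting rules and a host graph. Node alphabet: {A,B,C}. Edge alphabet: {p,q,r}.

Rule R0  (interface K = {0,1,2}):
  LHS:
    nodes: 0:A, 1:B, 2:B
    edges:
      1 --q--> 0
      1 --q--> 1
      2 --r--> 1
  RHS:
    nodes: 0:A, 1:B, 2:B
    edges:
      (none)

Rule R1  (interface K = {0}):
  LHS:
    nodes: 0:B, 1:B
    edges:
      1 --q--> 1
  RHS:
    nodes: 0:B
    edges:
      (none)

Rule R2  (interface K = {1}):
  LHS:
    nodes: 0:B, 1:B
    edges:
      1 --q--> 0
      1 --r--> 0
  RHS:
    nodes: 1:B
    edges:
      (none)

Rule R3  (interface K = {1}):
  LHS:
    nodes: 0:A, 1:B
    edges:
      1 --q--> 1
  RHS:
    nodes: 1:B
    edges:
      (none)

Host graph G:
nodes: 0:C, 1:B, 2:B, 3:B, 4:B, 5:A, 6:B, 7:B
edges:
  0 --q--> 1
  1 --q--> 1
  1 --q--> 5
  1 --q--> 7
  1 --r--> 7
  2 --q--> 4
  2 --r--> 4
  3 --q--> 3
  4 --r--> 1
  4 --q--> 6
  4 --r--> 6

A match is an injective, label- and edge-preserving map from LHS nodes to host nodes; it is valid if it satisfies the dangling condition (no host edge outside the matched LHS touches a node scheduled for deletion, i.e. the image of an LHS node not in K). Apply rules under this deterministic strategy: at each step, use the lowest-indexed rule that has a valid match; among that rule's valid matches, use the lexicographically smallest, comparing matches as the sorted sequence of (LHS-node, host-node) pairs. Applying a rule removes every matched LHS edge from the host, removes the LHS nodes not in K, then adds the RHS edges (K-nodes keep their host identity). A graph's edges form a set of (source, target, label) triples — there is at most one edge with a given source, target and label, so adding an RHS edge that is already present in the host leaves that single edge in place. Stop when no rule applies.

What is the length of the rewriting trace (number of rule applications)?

start.  V:8 E:11  edges: 0-q->1 1-q->1 1-q->5 1-q->7 1-r->7 2-q->4 2-r->4 3-q->3 4-r->1 4-q->6 4-r->6
1. fire R0 via {0↦5, 1↦1, 2↦4}  →  V:8 E:8  edges: 0-q->1 1-q->7 1-r->7 2-q->4 2-r->4 3-q->3 4-q->6 4-r->6
2. fire R1 via {0↦1, 1↦3}  →  V:7 E:7  edges: 0-q->1 1-q->7 1-r->7 2-q->4 2-r->4 4-q->6 4-r->6
3. fire R2 via {0↦6, 1↦4}  →  V:6 E:5  edges: 0-q->1 1-q->7 1-r->7 2-q->4 2-r->4
4. fire R2 via {0↦4, 1↦2}  →  V:5 E:3  edges: 0-q->1 1-q->7 1-r->7
5. fire R2 via {0↦7, 1↦1}  →  V:4 E:1  edges: 0-q->1
final graph: no rule applies after step 5

Answer: 5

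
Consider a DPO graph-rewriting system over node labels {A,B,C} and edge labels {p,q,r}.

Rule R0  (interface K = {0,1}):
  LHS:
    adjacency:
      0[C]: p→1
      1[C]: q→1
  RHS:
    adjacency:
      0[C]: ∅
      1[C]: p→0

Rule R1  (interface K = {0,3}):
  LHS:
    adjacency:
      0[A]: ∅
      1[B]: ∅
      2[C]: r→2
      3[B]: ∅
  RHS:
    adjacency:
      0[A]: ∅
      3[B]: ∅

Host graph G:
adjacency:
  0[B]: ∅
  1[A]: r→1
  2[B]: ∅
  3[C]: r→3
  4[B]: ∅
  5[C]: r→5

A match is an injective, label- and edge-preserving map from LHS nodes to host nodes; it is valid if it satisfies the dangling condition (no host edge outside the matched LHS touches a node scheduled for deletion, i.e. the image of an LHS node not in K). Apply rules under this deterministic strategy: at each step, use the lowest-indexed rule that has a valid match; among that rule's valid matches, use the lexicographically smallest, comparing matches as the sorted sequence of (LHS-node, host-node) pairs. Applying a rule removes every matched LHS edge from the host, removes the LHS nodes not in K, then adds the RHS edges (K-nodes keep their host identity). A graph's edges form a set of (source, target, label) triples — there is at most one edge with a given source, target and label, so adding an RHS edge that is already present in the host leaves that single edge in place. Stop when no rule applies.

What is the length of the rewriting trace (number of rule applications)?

Answer: 2

Rewrite trace:
[0] host  ⇒  6 nodes, 3 edges  {1-r->1 3-r->3 5-r->5}
[1] R1 @ {0↦1, 1↦0, 2↦3, 3↦2}  ⇒  4 nodes, 2 edges  {1-r->1 5-r->5}
[2] R1 @ {0↦1, 1↦2, 2↦5, 3↦4}  ⇒  2 nodes, 1 edges  {1-r->1}
normal form: no rule applies after step 2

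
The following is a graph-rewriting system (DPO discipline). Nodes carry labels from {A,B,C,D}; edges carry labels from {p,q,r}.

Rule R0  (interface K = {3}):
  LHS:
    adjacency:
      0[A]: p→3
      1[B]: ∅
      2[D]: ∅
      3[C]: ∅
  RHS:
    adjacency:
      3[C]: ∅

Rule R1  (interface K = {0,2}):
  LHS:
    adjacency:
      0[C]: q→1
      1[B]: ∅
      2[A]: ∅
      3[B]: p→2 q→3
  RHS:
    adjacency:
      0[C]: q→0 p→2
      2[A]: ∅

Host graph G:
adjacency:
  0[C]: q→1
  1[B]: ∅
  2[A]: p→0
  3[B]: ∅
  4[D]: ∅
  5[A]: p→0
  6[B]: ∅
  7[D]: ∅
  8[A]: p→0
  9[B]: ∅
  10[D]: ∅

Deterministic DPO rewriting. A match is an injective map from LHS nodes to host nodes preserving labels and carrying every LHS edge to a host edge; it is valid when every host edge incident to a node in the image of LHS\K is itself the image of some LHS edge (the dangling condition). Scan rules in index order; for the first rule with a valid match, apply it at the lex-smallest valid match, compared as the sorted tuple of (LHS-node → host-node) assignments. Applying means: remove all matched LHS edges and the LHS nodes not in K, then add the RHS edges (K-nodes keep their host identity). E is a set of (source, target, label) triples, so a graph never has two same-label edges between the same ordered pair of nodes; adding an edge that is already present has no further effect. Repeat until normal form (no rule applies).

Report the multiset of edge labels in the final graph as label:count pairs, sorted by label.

initial: |V|=11 |E|=4  E = 0-q->1 2-p->0 5-p->0 8-p->0
step 1: apply R0 at {0↦2, 1↦3, 2↦4, 3↦0}  → |V|=8 |E|=3  E = 0-q->1 5-p->0 8-p->0
step 2: apply R0 at {0↦5, 1↦6, 2↦7, 3↦0}  → |V|=5 |E|=2  E = 0-q->1 8-p->0
step 3: apply R0 at {0↦8, 1↦9, 2↦10, 3↦0}  → |V|=2 |E|=1  E = 0-q->1
halt: no rule applies after step 3
NF edges: [(0, 1, 'q')]

Answer: q:1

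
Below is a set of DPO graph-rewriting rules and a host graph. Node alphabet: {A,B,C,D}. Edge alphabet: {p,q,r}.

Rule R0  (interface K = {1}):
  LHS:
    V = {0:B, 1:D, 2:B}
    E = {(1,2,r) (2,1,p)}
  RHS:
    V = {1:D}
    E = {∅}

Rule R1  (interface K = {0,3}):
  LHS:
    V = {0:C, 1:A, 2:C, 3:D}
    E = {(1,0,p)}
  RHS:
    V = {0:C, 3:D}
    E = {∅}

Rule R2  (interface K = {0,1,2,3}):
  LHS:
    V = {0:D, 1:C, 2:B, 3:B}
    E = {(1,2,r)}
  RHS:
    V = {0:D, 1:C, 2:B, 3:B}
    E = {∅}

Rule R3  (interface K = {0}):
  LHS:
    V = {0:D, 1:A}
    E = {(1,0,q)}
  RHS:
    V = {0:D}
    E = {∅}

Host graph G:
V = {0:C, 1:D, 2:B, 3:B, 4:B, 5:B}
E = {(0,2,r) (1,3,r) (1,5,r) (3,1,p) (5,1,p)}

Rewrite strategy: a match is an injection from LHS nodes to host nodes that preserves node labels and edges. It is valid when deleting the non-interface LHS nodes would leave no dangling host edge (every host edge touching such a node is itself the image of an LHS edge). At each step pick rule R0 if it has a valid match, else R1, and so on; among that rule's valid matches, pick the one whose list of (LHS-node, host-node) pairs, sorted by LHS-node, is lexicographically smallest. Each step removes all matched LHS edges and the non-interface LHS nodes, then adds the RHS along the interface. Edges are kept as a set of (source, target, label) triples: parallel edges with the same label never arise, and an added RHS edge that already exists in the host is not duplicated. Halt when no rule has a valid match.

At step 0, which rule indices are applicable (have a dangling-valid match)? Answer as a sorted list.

R0: 2 valid matches — {0↦4, 1↦1, 2↦3}, {0↦4, 1↦1, 2↦5}
R1: no valid match — LHS pattern not found
R2: 3 valid matches — {0↦1, 1↦0, 2↦2, 3↦3}, {0↦1, 1↦0, 2↦2, 3↦4}, {0↦1, 1↦0, 2↦2, 3↦5}
R3: no valid match — LHS pattern not found

Answer: [R0,R2]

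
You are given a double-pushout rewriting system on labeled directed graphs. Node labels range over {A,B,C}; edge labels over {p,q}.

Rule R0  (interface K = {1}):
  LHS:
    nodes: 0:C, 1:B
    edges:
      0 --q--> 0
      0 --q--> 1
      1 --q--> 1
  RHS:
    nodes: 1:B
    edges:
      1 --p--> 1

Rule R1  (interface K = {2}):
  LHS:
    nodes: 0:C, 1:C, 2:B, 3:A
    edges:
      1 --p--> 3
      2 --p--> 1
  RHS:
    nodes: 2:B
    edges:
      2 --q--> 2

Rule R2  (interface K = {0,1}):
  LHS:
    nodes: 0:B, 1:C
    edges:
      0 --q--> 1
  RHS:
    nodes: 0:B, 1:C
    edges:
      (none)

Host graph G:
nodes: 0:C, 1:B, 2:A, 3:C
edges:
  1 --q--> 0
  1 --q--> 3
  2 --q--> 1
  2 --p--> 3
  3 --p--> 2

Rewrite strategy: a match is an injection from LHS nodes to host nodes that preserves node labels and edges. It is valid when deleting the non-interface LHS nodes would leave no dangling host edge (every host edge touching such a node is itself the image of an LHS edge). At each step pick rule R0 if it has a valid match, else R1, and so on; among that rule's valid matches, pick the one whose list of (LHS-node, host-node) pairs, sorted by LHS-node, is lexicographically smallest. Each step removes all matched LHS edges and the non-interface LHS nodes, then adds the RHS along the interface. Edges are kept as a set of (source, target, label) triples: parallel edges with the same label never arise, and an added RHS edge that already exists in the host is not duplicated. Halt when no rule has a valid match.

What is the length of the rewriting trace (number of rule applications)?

start.  V:4 E:5  edges: 1-q->0 1-q->3 2-q->1 2-p->3 3-p->2
1. fire R2 via {0↦1, 1↦0}  →  V:4 E:4  edges: 1-q->3 2-q->1 2-p->3 3-p->2
2. fire R2 via {0↦1, 1↦3}  →  V:4 E:3  edges: 2-q->1 2-p->3 3-p->2
normal form: no rule applies after step 2

Answer: 2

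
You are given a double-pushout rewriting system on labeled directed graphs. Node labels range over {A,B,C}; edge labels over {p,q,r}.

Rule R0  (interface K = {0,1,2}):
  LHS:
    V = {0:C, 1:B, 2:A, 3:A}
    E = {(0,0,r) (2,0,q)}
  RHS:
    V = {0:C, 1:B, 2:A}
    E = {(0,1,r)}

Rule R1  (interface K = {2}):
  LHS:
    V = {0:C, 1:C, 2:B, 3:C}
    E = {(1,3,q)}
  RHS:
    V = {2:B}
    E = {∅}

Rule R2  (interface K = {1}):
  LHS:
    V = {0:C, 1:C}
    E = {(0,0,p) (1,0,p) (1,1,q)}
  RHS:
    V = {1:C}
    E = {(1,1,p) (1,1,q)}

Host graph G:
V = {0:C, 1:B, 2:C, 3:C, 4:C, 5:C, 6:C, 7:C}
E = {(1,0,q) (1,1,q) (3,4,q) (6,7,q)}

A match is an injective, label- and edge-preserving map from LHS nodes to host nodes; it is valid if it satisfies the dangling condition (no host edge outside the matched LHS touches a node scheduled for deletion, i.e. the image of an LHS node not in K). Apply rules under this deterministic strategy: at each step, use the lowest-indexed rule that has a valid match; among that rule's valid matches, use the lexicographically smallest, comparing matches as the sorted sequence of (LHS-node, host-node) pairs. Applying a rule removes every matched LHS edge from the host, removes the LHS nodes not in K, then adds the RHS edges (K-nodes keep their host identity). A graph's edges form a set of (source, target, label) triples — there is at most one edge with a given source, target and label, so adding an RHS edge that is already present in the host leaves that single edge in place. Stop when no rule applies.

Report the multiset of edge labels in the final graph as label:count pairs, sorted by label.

Answer: q:2

Steps:
[0] host  ⇒  8 nodes, 4 edges  {1-q->0 1-q->1 3-q->4 6-q->7}
[1] R1 @ {0↦2, 1↦3, 2↦1, 3↦4}  ⇒  5 nodes, 3 edges  {1-q->0 1-q->1 6-q->7}
[2] R1 @ {0↦5, 1↦6, 2↦1, 3↦7}  ⇒  2 nodes, 2 edges  {1-q->0 1-q->1}
normal form: no rule applies after step 2
NF edges: [(1, 0, 'q'), (1, 1, 'q')]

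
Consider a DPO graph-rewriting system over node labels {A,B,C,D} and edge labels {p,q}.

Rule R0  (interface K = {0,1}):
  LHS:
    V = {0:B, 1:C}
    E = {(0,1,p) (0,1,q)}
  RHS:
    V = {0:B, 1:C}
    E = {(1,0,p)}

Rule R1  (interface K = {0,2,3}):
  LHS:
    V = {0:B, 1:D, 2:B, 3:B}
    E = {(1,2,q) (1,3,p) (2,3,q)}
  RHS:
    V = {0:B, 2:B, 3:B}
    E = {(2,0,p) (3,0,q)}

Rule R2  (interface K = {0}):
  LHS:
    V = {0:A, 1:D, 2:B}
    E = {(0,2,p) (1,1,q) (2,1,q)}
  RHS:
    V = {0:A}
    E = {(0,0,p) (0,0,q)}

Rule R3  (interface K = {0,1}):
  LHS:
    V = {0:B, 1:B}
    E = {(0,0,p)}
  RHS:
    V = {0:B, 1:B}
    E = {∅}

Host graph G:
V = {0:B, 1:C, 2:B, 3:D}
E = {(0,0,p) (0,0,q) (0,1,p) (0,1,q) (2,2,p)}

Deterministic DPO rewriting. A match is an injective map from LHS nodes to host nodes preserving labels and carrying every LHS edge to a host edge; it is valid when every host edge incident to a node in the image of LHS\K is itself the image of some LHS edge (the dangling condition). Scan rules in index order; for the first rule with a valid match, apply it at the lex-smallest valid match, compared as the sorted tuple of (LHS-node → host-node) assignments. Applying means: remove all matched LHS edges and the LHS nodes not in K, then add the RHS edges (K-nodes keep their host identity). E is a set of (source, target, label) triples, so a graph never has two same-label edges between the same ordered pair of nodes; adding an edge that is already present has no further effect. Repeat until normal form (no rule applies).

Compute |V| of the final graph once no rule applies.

start.  V:4 E:5  edges: 0-p->0 0-q->0 0-p->1 0-q->1 2-p->2
1. fire R0 via {0↦0, 1↦1}  →  V:4 E:4  edges: 0-p->0 0-q->0 1-p->0 2-p->2
2. fire R3 via {0↦0, 1↦2}  →  V:4 E:3  edges: 0-q->0 1-p->0 2-p->2
3. fire R3 via {0↦2, 1↦0}  →  V:4 E:2  edges: 0-q->0 1-p->0
halt: no rule applies after step 3
NF nodes: {0:B, 1:C, 2:B, 3:D}

Answer: 4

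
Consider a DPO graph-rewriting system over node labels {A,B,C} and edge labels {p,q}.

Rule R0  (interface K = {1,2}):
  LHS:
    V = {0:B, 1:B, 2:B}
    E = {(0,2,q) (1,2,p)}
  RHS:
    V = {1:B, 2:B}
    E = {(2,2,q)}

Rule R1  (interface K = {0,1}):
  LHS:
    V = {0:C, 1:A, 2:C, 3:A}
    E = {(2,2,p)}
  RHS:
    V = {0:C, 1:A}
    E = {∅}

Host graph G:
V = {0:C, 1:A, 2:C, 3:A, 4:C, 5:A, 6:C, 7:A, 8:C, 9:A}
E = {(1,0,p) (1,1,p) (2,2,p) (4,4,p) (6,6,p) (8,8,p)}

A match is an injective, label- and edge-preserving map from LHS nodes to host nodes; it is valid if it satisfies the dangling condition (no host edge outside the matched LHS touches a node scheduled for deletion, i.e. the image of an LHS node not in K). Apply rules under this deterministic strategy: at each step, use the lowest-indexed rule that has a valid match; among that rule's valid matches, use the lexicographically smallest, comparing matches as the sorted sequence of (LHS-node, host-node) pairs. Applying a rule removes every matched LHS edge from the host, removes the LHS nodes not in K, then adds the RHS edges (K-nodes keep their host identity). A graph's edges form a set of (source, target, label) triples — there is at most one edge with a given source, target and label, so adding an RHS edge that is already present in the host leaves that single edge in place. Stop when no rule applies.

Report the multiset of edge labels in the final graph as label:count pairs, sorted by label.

initial: |V|=10 |E|=6  E = 1-p->0 1-p->1 2-p->2 4-p->4 6-p->6 8-p->8
step 1: apply R1 at {0↦0, 1↦1, 2↦2, 3↦3}  → |V|=8 |E|=5  E = 1-p->0 1-p->1 4-p->4 6-p->6 8-p->8
step 2: apply R1 at {0↦0, 1↦1, 2↦4, 3↦5}  → |V|=6 |E|=4  E = 1-p->0 1-p->1 6-p->6 8-p->8
step 3: apply R1 at {0↦0, 1↦1, 2↦6, 3↦7}  → |V|=4 |E|=3  E = 1-p->0 1-p->1 8-p->8
step 4: apply R1 at {0↦0, 1↦1, 2↦8, 3↦9}  → |V|=2 |E|=2  E = 1-p->0 1-p->1
final graph: no rule applies after step 4
NF edges: [(1, 0, 'p'), (1, 1, 'p')]

Answer: p:2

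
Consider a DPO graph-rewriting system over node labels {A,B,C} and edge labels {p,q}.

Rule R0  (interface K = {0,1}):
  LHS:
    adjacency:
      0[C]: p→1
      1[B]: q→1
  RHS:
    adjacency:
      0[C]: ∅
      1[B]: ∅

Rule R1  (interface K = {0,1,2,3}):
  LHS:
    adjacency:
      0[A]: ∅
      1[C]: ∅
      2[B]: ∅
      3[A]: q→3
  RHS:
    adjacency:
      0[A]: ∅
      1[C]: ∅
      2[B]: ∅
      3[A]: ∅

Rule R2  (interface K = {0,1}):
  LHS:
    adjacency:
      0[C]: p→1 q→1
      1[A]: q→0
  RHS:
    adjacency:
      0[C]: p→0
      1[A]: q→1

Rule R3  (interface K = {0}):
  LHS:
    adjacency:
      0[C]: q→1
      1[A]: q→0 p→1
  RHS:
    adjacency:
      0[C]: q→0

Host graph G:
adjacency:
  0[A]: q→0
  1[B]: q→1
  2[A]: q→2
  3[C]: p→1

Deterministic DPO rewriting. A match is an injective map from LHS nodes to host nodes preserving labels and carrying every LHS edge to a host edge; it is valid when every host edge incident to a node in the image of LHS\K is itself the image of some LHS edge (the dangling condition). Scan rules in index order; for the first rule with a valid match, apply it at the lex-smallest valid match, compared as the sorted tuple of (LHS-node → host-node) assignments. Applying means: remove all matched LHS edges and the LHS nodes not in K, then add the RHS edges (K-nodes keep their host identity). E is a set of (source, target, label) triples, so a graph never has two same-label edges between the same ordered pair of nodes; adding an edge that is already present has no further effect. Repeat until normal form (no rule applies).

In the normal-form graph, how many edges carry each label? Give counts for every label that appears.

Answer: (no edges)

Rewrite trace:
[0] host  ⇒  4 nodes, 4 edges  {0-q->0 1-q->1 2-q->2 3-p->1}
[1] R0 @ {0↦3, 1↦1}  ⇒  4 nodes, 2 edges  {0-q->0 2-q->2}
[2] R1 @ {0↦0, 1↦3, 2↦1, 3↦2}  ⇒  4 nodes, 1 edges  {0-q->0}
[3] R1 @ {0↦2, 1↦3, 2↦1, 3↦0}  ⇒  4 nodes, 0 edges  {∅}
final graph: no rule applies after step 3
NF edges: []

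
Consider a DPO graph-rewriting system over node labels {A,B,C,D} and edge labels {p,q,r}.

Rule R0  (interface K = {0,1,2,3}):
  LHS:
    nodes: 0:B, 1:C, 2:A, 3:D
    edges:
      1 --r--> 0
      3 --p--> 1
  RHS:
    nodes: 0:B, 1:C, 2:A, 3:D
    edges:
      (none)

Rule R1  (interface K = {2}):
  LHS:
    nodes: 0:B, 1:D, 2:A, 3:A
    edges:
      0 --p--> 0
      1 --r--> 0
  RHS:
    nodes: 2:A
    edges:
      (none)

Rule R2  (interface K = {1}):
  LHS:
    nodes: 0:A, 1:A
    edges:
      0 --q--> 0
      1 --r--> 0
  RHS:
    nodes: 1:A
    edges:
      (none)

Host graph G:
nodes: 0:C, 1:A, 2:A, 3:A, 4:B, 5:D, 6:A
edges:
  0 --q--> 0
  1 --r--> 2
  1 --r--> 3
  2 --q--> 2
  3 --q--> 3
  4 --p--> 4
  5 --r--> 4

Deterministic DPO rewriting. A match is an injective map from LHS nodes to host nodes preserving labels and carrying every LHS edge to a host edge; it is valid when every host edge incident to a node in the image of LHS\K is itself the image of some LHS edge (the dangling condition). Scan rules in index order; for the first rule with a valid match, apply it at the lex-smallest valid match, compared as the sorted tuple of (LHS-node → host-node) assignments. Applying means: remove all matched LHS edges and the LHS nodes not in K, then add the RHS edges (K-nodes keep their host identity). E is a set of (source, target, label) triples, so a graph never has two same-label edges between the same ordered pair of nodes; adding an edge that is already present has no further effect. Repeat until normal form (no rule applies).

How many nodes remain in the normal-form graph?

start.  V:7 E:7  edges: 0-q->0 1-r->2 1-r->3 2-q->2 3-q->3 4-p->4 5-r->4
1. fire R1 via {0↦4, 1↦5, 2↦1, 3↦6}  →  V:4 E:5  edges: 0-q->0 1-r->2 1-r->3 2-q->2 3-q->3
2. fire R2 via {0↦2, 1↦1}  →  V:3 E:3  edges: 0-q->0 1-r->3 3-q->3
3. fire R2 via {0↦3, 1↦1}  →  V:2 E:1  edges: 0-q->0
final graph: no rule applies after step 3
NF nodes: {0:C, 1:A}

Answer: 2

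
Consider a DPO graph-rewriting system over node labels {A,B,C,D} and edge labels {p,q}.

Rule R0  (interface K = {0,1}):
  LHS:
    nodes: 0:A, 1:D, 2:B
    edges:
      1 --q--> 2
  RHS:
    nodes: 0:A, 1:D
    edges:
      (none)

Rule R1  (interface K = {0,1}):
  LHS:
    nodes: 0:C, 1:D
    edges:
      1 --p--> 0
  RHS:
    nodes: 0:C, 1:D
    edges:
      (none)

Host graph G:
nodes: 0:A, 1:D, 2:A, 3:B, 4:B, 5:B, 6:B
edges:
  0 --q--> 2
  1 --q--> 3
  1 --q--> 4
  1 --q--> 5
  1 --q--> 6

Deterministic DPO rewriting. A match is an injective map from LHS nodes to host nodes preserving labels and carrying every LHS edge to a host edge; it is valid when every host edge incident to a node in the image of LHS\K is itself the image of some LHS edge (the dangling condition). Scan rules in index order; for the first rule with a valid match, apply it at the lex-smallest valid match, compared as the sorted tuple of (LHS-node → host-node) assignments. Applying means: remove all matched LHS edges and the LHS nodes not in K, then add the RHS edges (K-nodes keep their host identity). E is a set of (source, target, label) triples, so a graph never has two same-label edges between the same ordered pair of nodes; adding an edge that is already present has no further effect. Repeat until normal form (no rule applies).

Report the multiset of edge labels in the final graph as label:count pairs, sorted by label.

Answer: q:1

Steps:
[0] host  ⇒  7 nodes, 5 edges  {0-q->2 1-q->3 1-q->4 1-q->5 1-q->6}
[1] R0 @ {0↦0, 1↦1, 2↦3}  ⇒  6 nodes, 4 edges  {0-q->2 1-q->4 1-q->5 1-q->6}
[2] R0 @ {0↦0, 1↦1, 2↦4}  ⇒  5 nodes, 3 edges  {0-q->2 1-q->5 1-q->6}
[3] R0 @ {0↦0, 1↦1, 2↦5}  ⇒  4 nodes, 2 edges  {0-q->2 1-q->6}
[4] R0 @ {0↦0, 1↦1, 2↦6}  ⇒  3 nodes, 1 edges  {0-q->2}
final graph: no rule applies after step 4
NF edges: [(0, 2, 'q')]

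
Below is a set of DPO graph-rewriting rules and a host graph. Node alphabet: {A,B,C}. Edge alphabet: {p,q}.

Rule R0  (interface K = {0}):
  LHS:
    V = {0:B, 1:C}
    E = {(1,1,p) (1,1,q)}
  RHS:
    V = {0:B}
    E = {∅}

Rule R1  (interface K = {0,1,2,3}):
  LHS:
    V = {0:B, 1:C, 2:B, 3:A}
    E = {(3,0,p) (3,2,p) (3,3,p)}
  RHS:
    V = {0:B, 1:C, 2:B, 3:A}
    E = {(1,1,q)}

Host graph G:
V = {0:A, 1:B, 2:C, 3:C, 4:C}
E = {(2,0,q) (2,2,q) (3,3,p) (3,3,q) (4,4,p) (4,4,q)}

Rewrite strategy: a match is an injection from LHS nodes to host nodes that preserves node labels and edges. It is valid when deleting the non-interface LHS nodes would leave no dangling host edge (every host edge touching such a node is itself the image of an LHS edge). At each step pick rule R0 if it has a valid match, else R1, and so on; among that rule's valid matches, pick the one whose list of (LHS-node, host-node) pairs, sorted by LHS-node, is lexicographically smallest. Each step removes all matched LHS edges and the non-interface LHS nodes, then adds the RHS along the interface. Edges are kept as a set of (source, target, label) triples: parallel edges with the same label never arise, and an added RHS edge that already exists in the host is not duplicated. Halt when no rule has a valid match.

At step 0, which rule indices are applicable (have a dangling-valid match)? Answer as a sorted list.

Answer: [R0]

Derivation:
R0: 2 valid matches — {0↦1, 1↦3}, {0↦1, 1↦4}
R1: no valid match — LHS pattern not found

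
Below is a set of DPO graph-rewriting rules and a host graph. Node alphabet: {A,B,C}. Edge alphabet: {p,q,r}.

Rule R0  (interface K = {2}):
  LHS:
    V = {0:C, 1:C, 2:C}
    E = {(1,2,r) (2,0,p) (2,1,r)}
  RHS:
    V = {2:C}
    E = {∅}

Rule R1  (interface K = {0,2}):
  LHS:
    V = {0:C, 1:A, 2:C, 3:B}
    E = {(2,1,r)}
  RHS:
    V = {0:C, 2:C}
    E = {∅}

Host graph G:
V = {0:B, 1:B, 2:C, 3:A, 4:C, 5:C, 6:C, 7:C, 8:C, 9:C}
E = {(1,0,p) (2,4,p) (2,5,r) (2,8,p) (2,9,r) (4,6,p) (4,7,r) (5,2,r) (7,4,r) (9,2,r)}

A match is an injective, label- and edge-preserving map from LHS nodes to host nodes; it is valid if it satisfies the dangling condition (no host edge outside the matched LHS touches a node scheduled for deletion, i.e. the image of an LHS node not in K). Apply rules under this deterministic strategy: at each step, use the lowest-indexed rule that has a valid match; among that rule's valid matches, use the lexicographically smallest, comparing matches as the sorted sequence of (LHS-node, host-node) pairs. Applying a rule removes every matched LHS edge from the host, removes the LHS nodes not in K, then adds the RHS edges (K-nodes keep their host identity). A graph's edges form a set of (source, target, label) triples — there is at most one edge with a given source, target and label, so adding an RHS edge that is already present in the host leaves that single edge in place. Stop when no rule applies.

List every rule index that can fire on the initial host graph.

Answer: [R0]

Steps:
R0: 3 valid matches — {0↦6, 1↦7, 2↦4}, {0↦8, 1↦5, 2↦2}, {0↦8, 1↦9, 2↦2}
R1: no valid match — LHS pattern not found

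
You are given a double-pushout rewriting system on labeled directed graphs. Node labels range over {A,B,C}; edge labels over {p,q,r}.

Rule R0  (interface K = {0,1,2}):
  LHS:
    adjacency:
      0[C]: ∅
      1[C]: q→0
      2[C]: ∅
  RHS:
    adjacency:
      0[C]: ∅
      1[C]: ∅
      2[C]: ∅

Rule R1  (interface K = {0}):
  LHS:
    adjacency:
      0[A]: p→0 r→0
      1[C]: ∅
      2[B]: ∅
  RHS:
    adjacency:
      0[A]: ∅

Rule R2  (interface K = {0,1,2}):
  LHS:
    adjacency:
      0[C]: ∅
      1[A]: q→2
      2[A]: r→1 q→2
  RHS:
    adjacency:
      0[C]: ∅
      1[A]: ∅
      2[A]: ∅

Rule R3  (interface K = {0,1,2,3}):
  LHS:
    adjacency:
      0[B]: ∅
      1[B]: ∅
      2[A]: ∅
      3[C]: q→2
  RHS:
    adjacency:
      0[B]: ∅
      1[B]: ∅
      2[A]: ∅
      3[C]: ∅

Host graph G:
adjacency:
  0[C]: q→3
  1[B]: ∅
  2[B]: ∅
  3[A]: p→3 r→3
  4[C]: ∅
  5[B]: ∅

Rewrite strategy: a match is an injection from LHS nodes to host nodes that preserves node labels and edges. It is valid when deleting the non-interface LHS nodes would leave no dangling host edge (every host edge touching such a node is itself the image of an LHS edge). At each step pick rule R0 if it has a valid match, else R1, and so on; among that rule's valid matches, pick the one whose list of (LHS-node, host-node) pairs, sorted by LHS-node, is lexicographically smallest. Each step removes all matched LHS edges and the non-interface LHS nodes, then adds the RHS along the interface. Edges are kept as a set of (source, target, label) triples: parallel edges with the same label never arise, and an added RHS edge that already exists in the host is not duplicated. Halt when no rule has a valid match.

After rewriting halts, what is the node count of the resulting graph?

Answer: 4

Steps:
[0] host  ⇒  6 nodes, 3 edges  {0-q->3 3-p->3 3-r->3}
[1] R1 @ {0↦3, 1↦4, 2↦1}  ⇒  4 nodes, 1 edges  {0-q->3}
[2] R3 @ {0↦2, 1↦5, 2↦3, 3↦0}  ⇒  4 nodes, 0 edges  {∅}
normal form: no rule applies after step 2
NF nodes: {0:C, 2:B, 3:A, 5:B}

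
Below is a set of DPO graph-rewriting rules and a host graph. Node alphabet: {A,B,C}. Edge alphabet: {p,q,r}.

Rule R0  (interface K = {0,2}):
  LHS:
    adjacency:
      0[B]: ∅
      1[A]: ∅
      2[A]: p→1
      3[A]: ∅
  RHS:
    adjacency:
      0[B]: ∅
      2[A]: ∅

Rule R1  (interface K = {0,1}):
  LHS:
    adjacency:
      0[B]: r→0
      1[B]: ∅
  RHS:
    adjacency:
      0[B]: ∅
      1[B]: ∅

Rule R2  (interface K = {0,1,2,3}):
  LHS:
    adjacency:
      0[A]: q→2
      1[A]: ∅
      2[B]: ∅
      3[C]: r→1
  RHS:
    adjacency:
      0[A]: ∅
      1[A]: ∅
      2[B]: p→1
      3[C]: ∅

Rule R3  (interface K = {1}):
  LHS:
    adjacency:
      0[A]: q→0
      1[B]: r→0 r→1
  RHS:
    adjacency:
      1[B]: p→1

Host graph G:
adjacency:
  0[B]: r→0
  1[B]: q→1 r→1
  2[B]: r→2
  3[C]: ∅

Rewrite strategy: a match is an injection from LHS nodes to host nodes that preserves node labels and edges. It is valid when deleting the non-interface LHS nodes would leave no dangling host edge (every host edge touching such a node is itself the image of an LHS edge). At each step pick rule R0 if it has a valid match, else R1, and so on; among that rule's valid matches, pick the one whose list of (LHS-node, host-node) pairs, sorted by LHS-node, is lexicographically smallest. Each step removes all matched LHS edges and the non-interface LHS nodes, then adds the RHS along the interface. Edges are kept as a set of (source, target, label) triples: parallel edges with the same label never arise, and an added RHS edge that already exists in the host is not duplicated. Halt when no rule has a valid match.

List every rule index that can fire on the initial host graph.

R0: no valid match — LHS pattern not found
R1: 6 valid matches — {0↦0, 1↦1}, {0↦0, 1↦2}, {0↦1, 1↦0} (+3 more)
R2: no valid match — LHS pattern not found
R3: no valid match — LHS pattern not found

Answer: [R1]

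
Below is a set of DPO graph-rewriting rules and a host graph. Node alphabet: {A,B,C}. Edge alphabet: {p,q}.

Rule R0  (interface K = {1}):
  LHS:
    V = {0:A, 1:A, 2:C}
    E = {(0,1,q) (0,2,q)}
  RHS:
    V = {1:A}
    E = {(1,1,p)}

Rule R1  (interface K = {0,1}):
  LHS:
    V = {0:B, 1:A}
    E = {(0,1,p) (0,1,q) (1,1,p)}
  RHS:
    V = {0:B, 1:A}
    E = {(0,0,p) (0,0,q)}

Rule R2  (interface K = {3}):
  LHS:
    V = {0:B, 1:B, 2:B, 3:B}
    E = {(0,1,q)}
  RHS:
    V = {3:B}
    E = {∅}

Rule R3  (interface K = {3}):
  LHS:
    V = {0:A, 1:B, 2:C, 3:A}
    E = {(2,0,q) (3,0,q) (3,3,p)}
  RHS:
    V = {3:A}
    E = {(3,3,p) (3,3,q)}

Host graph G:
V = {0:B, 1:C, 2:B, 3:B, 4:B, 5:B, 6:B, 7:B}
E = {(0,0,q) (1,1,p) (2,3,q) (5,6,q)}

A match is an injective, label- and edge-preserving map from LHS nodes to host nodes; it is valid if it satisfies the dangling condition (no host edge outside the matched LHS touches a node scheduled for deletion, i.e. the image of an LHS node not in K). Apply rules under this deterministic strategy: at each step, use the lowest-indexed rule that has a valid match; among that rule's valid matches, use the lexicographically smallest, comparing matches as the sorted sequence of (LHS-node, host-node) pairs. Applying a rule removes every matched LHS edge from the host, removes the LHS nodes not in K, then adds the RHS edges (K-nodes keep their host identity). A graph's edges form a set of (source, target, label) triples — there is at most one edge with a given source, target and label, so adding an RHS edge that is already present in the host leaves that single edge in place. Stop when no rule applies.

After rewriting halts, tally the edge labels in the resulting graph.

Answer: p:1 q:1

Rewrite trace:
start.  V:8 E:4  edges: 0-q->0 1-p->1 2-q->3 5-q->6
1. fire R2 via {0↦2, 1↦3, 2↦4, 3↦0}  →  V:5 E:3  edges: 0-q->0 1-p->1 5-q->6
2. fire R2 via {0↦5, 1↦6, 2↦7, 3↦0}  →  V:2 E:2  edges: 0-q->0 1-p->1
halt: no rule applies after step 2
NF edges: [(0, 0, 'q'), (1, 1, 'p')]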